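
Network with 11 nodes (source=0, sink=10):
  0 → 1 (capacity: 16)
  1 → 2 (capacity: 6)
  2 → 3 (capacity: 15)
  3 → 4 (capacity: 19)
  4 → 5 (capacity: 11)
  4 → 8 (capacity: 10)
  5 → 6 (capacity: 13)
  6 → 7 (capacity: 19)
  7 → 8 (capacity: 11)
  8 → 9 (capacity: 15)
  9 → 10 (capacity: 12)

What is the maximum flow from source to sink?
Maximum flow = 6

Max flow: 6

Flow assignment:
  0 → 1: 6/16
  1 → 2: 6/6
  2 → 3: 6/15
  3 → 4: 6/19
  4 → 8: 6/10
  8 → 9: 6/15
  9 → 10: 6/12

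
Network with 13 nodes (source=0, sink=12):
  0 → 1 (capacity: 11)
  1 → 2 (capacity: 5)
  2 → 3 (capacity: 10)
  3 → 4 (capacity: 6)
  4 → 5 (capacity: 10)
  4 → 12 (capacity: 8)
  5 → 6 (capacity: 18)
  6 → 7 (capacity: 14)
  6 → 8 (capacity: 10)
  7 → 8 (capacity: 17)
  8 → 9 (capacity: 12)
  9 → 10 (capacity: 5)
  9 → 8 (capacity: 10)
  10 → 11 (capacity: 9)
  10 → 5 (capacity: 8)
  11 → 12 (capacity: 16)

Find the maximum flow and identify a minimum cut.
Max flow = 5, Min cut edges: (1,2)

Maximum flow: 5
Minimum cut: (1,2)
Partition: S = [0, 1], T = [2, 3, 4, 5, 6, 7, 8, 9, 10, 11, 12]

Max-flow min-cut theorem verified: both equal 5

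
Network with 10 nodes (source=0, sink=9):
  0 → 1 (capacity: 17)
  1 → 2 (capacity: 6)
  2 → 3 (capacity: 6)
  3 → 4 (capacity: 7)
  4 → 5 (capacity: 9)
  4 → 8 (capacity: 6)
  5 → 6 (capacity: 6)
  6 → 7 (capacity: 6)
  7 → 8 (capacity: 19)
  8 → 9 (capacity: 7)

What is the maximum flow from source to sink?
Maximum flow = 6

Max flow: 6

Flow assignment:
  0 → 1: 6/17
  1 → 2: 6/6
  2 → 3: 6/6
  3 → 4: 6/7
  4 → 8: 6/6
  8 → 9: 6/7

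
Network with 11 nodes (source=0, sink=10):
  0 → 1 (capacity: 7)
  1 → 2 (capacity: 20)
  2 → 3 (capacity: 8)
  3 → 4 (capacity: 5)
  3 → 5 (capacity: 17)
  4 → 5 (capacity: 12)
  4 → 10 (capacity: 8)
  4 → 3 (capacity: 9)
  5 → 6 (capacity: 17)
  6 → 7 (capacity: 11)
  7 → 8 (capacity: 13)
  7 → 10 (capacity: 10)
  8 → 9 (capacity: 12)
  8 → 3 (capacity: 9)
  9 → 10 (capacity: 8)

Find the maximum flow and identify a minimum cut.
Max flow = 7, Min cut edges: (0,1)

Maximum flow: 7
Minimum cut: (0,1)
Partition: S = [0], T = [1, 2, 3, 4, 5, 6, 7, 8, 9, 10]

Max-flow min-cut theorem verified: both equal 7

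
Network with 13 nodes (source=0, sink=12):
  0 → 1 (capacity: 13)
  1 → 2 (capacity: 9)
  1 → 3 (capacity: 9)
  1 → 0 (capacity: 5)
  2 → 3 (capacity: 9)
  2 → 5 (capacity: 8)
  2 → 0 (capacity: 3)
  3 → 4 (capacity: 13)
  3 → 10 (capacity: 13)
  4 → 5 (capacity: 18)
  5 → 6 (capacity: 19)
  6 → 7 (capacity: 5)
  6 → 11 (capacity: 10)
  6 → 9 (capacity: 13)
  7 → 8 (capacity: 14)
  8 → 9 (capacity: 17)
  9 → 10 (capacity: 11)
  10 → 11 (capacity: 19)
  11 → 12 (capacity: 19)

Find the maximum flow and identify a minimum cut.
Max flow = 13, Min cut edges: (0,1)

Maximum flow: 13
Minimum cut: (0,1)
Partition: S = [0], T = [1, 2, 3, 4, 5, 6, 7, 8, 9, 10, 11, 12]

Max-flow min-cut theorem verified: both equal 13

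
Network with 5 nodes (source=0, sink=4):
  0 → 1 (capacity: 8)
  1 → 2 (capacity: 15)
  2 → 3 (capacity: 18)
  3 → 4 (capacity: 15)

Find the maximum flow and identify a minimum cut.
Max flow = 8, Min cut edges: (0,1)

Maximum flow: 8
Minimum cut: (0,1)
Partition: S = [0], T = [1, 2, 3, 4]

Max-flow min-cut theorem verified: both equal 8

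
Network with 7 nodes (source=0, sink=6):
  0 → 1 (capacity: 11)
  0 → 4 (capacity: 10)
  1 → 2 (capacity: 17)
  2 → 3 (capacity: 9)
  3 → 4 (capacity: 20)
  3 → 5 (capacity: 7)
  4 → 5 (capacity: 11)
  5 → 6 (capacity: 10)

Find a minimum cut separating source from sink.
Min cut value = 10, edges: (5,6)

Min cut value: 10
Partition: S = [0, 1, 2, 3, 4, 5], T = [6]
Cut edges: (5,6)

By max-flow min-cut theorem, max flow = min cut = 10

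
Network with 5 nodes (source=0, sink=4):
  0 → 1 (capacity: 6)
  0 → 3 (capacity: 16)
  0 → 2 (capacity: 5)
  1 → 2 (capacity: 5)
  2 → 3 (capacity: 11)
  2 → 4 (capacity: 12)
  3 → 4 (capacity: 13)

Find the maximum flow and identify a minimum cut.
Max flow = 23, Min cut edges: (0,2), (1,2), (3,4)

Maximum flow: 23
Minimum cut: (0,2), (1,2), (3,4)
Partition: S = [0, 1, 3], T = [2, 4]

Max-flow min-cut theorem verified: both equal 23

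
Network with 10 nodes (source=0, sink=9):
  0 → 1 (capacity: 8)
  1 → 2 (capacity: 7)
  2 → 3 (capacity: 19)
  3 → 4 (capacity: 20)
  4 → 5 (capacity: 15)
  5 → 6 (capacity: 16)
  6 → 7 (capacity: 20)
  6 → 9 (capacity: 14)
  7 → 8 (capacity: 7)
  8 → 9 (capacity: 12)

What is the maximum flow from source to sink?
Maximum flow = 7

Max flow: 7

Flow assignment:
  0 → 1: 7/8
  1 → 2: 7/7
  2 → 3: 7/19
  3 → 4: 7/20
  4 → 5: 7/15
  5 → 6: 7/16
  6 → 9: 7/14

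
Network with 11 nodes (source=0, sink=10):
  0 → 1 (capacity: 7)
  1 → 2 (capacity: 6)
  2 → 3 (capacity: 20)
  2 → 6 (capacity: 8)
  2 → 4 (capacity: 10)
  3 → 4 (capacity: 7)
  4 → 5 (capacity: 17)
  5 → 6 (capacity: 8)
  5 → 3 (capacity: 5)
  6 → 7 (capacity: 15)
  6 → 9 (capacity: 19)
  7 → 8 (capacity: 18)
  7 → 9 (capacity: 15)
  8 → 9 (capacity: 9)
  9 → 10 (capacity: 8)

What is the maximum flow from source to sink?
Maximum flow = 6

Max flow: 6

Flow assignment:
  0 → 1: 6/7
  1 → 2: 6/6
  2 → 6: 6/8
  6 → 9: 6/19
  9 → 10: 6/8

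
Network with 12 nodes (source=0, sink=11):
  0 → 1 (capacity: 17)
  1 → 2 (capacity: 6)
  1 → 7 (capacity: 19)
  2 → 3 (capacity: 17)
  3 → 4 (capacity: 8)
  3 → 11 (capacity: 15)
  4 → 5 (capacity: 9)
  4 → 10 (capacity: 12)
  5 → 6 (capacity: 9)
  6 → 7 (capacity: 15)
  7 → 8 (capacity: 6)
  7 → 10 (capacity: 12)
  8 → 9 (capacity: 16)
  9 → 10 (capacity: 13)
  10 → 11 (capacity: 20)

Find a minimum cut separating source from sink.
Min cut value = 17, edges: (0,1)

Min cut value: 17
Partition: S = [0], T = [1, 2, 3, 4, 5, 6, 7, 8, 9, 10, 11]
Cut edges: (0,1)

By max-flow min-cut theorem, max flow = min cut = 17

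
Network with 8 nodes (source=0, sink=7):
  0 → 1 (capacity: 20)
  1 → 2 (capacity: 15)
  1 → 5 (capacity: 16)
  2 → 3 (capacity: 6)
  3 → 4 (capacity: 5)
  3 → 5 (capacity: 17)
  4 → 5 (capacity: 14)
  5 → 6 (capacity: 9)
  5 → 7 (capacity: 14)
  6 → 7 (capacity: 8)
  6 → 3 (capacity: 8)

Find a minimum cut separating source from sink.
Min cut value = 20, edges: (0,1)

Min cut value: 20
Partition: S = [0], T = [1, 2, 3, 4, 5, 6, 7]
Cut edges: (0,1)

By max-flow min-cut theorem, max flow = min cut = 20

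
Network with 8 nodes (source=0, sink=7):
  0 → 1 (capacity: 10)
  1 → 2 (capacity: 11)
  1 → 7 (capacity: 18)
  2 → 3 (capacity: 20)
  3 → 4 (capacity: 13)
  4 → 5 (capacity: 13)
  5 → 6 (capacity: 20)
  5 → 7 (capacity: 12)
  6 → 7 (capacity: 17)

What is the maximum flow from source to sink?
Maximum flow = 10

Max flow: 10

Flow assignment:
  0 → 1: 10/10
  1 → 7: 10/18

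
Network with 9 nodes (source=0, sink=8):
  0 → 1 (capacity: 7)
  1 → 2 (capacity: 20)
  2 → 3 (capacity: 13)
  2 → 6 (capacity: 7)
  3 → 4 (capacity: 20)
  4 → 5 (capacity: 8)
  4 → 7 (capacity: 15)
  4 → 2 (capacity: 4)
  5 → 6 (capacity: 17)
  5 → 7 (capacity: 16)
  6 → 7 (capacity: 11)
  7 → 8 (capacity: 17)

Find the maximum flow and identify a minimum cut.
Max flow = 7, Min cut edges: (0,1)

Maximum flow: 7
Minimum cut: (0,1)
Partition: S = [0], T = [1, 2, 3, 4, 5, 6, 7, 8]

Max-flow min-cut theorem verified: both equal 7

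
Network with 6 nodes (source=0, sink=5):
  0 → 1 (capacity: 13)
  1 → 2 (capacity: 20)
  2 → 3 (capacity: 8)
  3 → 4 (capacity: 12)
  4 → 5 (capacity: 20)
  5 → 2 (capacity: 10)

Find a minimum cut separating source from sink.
Min cut value = 8, edges: (2,3)

Min cut value: 8
Partition: S = [0, 1, 2], T = [3, 4, 5]
Cut edges: (2,3)

By max-flow min-cut theorem, max flow = min cut = 8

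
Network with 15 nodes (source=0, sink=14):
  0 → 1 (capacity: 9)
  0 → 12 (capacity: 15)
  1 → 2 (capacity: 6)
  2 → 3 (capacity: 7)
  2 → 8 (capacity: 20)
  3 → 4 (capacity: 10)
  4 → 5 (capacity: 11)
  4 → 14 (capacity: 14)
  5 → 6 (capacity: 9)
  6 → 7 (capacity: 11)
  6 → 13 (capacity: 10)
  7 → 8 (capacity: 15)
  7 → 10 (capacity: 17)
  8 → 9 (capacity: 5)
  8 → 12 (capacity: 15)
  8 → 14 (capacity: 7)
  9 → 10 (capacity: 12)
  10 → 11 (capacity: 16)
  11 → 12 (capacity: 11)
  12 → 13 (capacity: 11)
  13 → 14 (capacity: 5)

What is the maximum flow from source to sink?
Maximum flow = 11

Max flow: 11

Flow assignment:
  0 → 1: 6/9
  0 → 12: 5/15
  1 → 2: 6/6
  2 → 8: 6/20
  8 → 14: 6/7
  12 → 13: 5/11
  13 → 14: 5/5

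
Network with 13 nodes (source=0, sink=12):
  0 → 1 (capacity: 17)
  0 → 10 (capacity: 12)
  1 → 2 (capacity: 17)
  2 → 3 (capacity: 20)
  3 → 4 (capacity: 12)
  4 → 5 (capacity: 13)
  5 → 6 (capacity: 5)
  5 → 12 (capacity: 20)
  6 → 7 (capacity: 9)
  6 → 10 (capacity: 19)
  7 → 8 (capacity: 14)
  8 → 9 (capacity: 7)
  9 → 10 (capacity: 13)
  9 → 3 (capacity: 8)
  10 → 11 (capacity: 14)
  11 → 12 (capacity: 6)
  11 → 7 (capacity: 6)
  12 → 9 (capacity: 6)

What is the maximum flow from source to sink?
Maximum flow = 18

Max flow: 18

Flow assignment:
  0 → 1: 12/17
  0 → 10: 6/12
  1 → 2: 12/17
  2 → 3: 12/20
  3 → 4: 12/12
  4 → 5: 12/13
  5 → 12: 12/20
  10 → 11: 6/14
  11 → 12: 6/6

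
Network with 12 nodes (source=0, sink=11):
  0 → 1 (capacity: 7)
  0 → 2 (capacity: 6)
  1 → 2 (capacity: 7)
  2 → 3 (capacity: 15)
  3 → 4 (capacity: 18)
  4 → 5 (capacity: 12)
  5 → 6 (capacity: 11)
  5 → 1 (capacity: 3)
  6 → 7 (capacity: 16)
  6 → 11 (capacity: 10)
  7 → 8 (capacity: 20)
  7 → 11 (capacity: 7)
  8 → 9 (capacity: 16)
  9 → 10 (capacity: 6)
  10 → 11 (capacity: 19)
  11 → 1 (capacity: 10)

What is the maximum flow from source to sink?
Maximum flow = 11

Max flow: 11

Flow assignment:
  0 → 1: 6/7
  0 → 2: 5/6
  1 → 2: 7/7
  2 → 3: 12/15
  3 → 4: 12/18
  4 → 5: 12/12
  5 → 6: 11/11
  5 → 1: 1/3
  6 → 7: 1/16
  6 → 11: 10/10
  7 → 11: 1/7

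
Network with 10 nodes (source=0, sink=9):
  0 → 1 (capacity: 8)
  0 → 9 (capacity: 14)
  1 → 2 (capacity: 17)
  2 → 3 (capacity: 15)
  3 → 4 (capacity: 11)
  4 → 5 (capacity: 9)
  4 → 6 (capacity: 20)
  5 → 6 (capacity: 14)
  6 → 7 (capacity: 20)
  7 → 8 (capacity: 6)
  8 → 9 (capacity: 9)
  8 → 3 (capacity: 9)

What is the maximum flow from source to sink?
Maximum flow = 20

Max flow: 20

Flow assignment:
  0 → 1: 6/8
  0 → 9: 14/14
  1 → 2: 6/17
  2 → 3: 6/15
  3 → 4: 6/11
  4 → 6: 6/20
  6 → 7: 6/20
  7 → 8: 6/6
  8 → 9: 6/9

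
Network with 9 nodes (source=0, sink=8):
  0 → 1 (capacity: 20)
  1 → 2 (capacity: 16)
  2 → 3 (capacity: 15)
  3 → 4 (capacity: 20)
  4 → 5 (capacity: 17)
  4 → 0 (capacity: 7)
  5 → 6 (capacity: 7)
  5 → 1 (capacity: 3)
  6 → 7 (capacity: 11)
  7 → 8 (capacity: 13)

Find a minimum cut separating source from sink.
Min cut value = 7, edges: (5,6)

Min cut value: 7
Partition: S = [0, 1, 2, 3, 4, 5], T = [6, 7, 8]
Cut edges: (5,6)

By max-flow min-cut theorem, max flow = min cut = 7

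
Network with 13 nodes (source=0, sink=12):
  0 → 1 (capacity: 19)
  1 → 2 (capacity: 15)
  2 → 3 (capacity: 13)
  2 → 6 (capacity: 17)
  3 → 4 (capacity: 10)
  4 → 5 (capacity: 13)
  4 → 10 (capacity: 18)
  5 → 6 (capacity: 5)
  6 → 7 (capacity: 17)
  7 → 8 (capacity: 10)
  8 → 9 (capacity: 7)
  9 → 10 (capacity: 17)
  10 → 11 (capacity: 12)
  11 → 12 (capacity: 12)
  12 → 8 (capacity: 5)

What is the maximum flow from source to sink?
Maximum flow = 12

Max flow: 12

Flow assignment:
  0 → 1: 12/19
  1 → 2: 12/15
  2 → 3: 7/13
  2 → 6: 5/17
  3 → 4: 7/10
  4 → 10: 7/18
  6 → 7: 5/17
  7 → 8: 5/10
  8 → 9: 5/7
  9 → 10: 5/17
  10 → 11: 12/12
  11 → 12: 12/12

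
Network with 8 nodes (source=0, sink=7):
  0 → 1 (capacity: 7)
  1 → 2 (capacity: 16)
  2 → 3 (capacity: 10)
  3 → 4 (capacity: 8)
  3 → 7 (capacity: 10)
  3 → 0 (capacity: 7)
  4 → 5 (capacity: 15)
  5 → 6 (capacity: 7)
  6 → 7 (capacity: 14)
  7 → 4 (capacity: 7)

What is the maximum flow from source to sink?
Maximum flow = 7

Max flow: 7

Flow assignment:
  0 → 1: 7/7
  1 → 2: 7/16
  2 → 3: 7/10
  3 → 7: 7/10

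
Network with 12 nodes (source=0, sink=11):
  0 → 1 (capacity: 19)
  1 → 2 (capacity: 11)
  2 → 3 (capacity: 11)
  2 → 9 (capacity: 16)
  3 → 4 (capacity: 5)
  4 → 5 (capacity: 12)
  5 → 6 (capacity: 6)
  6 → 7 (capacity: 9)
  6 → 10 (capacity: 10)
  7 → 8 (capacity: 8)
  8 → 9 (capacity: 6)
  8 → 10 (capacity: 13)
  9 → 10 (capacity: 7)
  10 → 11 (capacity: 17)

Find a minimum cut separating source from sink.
Min cut value = 11, edges: (1,2)

Min cut value: 11
Partition: S = [0, 1], T = [2, 3, 4, 5, 6, 7, 8, 9, 10, 11]
Cut edges: (1,2)

By max-flow min-cut theorem, max flow = min cut = 11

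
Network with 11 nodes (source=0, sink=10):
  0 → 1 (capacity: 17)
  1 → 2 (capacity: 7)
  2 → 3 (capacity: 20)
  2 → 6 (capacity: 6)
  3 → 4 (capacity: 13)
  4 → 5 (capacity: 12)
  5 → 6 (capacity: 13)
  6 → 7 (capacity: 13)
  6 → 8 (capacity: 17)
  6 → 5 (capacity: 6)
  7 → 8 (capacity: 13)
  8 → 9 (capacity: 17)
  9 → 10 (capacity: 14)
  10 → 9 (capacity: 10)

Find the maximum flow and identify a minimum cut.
Max flow = 7, Min cut edges: (1,2)

Maximum flow: 7
Minimum cut: (1,2)
Partition: S = [0, 1], T = [2, 3, 4, 5, 6, 7, 8, 9, 10]

Max-flow min-cut theorem verified: both equal 7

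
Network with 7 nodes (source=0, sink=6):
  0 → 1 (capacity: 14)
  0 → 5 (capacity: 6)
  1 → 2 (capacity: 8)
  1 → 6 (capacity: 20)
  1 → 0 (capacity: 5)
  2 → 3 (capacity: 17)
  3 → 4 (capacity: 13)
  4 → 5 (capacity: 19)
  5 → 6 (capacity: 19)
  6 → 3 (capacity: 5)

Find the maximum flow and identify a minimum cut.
Max flow = 20, Min cut edges: (0,1), (0,5)

Maximum flow: 20
Minimum cut: (0,1), (0,5)
Partition: S = [0], T = [1, 2, 3, 4, 5, 6]

Max-flow min-cut theorem verified: both equal 20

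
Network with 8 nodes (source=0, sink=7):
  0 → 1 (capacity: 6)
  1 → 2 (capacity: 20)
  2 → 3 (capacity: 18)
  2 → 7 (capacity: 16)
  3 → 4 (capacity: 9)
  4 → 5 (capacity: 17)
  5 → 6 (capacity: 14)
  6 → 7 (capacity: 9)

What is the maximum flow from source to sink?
Maximum flow = 6

Max flow: 6

Flow assignment:
  0 → 1: 6/6
  1 → 2: 6/20
  2 → 7: 6/16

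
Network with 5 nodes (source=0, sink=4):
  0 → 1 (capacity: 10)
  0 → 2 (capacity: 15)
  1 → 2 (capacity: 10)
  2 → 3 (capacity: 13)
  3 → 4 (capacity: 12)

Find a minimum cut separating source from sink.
Min cut value = 12, edges: (3,4)

Min cut value: 12
Partition: S = [0, 1, 2, 3], T = [4]
Cut edges: (3,4)

By max-flow min-cut theorem, max flow = min cut = 12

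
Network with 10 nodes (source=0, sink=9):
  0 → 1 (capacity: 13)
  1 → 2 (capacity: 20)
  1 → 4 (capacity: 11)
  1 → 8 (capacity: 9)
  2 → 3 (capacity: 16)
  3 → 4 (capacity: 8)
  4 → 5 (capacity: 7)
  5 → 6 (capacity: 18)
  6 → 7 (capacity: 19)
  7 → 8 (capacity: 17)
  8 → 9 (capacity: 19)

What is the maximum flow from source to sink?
Maximum flow = 13

Max flow: 13

Flow assignment:
  0 → 1: 13/13
  1 → 4: 4/11
  1 → 8: 9/9
  4 → 5: 4/7
  5 → 6: 4/18
  6 → 7: 4/19
  7 → 8: 4/17
  8 → 9: 13/19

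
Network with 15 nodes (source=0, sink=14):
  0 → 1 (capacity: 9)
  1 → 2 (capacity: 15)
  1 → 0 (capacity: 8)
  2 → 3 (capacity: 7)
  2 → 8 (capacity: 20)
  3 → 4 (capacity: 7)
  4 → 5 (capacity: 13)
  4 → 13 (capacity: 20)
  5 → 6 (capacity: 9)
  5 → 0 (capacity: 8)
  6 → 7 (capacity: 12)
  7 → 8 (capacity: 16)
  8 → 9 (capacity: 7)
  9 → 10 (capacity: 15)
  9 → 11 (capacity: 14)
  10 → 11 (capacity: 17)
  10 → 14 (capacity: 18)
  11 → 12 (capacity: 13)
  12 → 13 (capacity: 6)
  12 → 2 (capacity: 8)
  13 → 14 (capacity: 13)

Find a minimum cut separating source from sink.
Min cut value = 9, edges: (0,1)

Min cut value: 9
Partition: S = [0], T = [1, 2, 3, 4, 5, 6, 7, 8, 9, 10, 11, 12, 13, 14]
Cut edges: (0,1)

By max-flow min-cut theorem, max flow = min cut = 9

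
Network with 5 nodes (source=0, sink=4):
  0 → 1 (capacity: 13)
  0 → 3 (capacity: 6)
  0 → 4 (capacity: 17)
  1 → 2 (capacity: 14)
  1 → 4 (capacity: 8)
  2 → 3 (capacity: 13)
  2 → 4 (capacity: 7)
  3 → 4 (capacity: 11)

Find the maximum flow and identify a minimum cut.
Max flow = 36, Min cut edges: (0,1), (0,3), (0,4)

Maximum flow: 36
Minimum cut: (0,1), (0,3), (0,4)
Partition: S = [0], T = [1, 2, 3, 4]

Max-flow min-cut theorem verified: both equal 36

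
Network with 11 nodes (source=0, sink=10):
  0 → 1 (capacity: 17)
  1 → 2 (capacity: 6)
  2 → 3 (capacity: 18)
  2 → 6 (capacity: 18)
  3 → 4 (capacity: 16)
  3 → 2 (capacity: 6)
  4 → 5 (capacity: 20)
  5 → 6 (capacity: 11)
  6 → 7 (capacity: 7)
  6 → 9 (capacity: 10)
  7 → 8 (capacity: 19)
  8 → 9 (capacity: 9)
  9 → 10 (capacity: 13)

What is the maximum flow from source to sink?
Maximum flow = 6

Max flow: 6

Flow assignment:
  0 → 1: 6/17
  1 → 2: 6/6
  2 → 6: 6/18
  6 → 9: 6/10
  9 → 10: 6/13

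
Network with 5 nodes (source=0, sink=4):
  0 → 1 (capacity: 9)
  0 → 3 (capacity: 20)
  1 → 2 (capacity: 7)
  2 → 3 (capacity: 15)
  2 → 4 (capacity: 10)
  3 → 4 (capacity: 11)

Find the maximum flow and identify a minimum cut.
Max flow = 18, Min cut edges: (1,2), (3,4)

Maximum flow: 18
Minimum cut: (1,2), (3,4)
Partition: S = [0, 1, 3], T = [2, 4]

Max-flow min-cut theorem verified: both equal 18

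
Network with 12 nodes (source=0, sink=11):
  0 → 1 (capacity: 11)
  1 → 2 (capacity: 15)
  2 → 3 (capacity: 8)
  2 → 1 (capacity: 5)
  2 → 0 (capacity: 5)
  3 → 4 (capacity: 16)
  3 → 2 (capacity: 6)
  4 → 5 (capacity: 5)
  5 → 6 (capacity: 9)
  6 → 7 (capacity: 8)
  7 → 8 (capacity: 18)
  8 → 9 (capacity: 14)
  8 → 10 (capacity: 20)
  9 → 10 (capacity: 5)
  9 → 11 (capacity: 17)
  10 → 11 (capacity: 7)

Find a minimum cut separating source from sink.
Min cut value = 5, edges: (4,5)

Min cut value: 5
Partition: S = [0, 1, 2, 3, 4], T = [5, 6, 7, 8, 9, 10, 11]
Cut edges: (4,5)

By max-flow min-cut theorem, max flow = min cut = 5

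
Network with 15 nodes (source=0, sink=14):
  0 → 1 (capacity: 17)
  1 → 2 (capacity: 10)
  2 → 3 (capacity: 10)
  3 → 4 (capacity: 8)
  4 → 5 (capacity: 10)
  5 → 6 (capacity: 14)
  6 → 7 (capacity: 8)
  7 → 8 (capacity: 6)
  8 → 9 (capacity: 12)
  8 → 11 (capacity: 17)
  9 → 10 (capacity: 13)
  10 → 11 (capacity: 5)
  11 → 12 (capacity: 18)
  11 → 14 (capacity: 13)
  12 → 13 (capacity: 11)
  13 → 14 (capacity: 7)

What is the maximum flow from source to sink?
Maximum flow = 6

Max flow: 6

Flow assignment:
  0 → 1: 6/17
  1 → 2: 6/10
  2 → 3: 6/10
  3 → 4: 6/8
  4 → 5: 6/10
  5 → 6: 6/14
  6 → 7: 6/8
  7 → 8: 6/6
  8 → 11: 6/17
  11 → 14: 6/13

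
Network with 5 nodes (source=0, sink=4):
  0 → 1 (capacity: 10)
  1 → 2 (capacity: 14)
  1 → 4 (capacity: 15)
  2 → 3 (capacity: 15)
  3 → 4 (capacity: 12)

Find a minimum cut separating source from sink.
Min cut value = 10, edges: (0,1)

Min cut value: 10
Partition: S = [0], T = [1, 2, 3, 4]
Cut edges: (0,1)

By max-flow min-cut theorem, max flow = min cut = 10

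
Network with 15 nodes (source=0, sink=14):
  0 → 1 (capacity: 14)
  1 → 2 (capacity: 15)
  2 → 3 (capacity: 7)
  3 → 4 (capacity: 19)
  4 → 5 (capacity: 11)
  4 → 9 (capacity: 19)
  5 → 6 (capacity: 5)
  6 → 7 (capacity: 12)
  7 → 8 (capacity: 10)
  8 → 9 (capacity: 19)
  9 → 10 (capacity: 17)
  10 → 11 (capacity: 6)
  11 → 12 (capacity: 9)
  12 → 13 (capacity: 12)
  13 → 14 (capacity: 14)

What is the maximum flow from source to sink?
Maximum flow = 6

Max flow: 6

Flow assignment:
  0 → 1: 6/14
  1 → 2: 6/15
  2 → 3: 6/7
  3 → 4: 6/19
  4 → 9: 6/19
  9 → 10: 6/17
  10 → 11: 6/6
  11 → 12: 6/9
  12 → 13: 6/12
  13 → 14: 6/14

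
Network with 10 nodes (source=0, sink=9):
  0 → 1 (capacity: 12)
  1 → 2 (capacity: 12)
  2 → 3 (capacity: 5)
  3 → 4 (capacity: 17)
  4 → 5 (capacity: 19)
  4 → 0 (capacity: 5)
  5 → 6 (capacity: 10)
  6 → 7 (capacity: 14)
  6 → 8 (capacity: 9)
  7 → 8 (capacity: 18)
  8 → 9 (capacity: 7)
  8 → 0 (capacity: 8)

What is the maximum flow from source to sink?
Maximum flow = 5

Max flow: 5

Flow assignment:
  0 → 1: 5/12
  1 → 2: 5/12
  2 → 3: 5/5
  3 → 4: 5/17
  4 → 5: 5/19
  5 → 6: 5/10
  6 → 8: 5/9
  8 → 9: 5/7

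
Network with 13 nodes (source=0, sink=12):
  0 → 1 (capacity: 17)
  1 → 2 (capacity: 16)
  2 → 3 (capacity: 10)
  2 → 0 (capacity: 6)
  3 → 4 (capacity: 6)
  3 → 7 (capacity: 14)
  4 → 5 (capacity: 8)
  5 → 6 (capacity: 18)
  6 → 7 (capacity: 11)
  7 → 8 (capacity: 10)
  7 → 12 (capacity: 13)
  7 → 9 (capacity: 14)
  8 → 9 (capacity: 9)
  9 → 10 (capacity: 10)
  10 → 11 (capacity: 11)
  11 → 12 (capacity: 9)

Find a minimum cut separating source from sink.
Min cut value = 10, edges: (2,3)

Min cut value: 10
Partition: S = [0, 1, 2], T = [3, 4, 5, 6, 7, 8, 9, 10, 11, 12]
Cut edges: (2,3)

By max-flow min-cut theorem, max flow = min cut = 10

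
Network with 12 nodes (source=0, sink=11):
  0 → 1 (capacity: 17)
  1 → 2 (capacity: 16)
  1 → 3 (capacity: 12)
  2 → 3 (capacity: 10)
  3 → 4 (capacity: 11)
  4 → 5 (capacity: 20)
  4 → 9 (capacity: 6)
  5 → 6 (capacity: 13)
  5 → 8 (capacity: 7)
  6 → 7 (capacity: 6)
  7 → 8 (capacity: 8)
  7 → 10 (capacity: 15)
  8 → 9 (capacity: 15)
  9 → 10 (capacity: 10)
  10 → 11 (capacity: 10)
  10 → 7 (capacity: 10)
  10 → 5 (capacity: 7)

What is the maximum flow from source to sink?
Maximum flow = 10

Max flow: 10

Flow assignment:
  0 → 1: 10/17
  1 → 3: 10/12
  3 → 4: 10/11
  4 → 5: 5/20
  4 → 9: 5/6
  5 → 6: 5/13
  6 → 7: 5/6
  7 → 10: 5/15
  9 → 10: 5/10
  10 → 11: 10/10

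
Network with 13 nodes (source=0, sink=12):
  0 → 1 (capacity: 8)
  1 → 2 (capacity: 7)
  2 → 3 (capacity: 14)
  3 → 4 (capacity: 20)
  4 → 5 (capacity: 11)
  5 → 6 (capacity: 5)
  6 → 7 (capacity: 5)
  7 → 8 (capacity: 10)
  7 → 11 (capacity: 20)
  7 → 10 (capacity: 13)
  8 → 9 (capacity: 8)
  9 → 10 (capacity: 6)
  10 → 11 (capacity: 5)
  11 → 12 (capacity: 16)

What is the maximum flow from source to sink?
Maximum flow = 5

Max flow: 5

Flow assignment:
  0 → 1: 5/8
  1 → 2: 5/7
  2 → 3: 5/14
  3 → 4: 5/20
  4 → 5: 5/11
  5 → 6: 5/5
  6 → 7: 5/5
  7 → 11: 5/20
  11 → 12: 5/16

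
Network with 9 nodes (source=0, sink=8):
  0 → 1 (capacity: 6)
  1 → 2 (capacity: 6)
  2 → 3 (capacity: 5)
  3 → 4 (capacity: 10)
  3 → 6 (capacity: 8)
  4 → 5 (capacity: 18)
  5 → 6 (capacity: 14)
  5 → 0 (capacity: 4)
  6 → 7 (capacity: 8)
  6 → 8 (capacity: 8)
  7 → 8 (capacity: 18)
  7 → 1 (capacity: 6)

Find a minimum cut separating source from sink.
Min cut value = 5, edges: (2,3)

Min cut value: 5
Partition: S = [0, 1, 2], T = [3, 4, 5, 6, 7, 8]
Cut edges: (2,3)

By max-flow min-cut theorem, max flow = min cut = 5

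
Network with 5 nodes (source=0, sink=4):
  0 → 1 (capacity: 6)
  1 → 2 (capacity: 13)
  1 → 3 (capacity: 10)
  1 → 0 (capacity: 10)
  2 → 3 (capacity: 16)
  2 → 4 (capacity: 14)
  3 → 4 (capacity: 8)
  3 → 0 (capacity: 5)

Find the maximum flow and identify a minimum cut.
Max flow = 6, Min cut edges: (0,1)

Maximum flow: 6
Minimum cut: (0,1)
Partition: S = [0], T = [1, 2, 3, 4]

Max-flow min-cut theorem verified: both equal 6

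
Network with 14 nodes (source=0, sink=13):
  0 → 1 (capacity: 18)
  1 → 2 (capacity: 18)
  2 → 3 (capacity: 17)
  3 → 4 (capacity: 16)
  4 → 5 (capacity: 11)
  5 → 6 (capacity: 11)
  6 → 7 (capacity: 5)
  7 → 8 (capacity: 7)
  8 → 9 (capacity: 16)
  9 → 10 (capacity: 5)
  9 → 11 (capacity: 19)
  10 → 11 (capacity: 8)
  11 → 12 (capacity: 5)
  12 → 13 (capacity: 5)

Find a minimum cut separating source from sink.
Min cut value = 5, edges: (12,13)

Min cut value: 5
Partition: S = [0, 1, 2, 3, 4, 5, 6, 7, 8, 9, 10, 11, 12], T = [13]
Cut edges: (12,13)

By max-flow min-cut theorem, max flow = min cut = 5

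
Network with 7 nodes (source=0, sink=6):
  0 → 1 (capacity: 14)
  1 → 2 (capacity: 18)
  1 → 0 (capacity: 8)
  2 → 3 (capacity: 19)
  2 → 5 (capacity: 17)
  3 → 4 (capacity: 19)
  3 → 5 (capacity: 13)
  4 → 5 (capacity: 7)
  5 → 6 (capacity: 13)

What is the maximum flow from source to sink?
Maximum flow = 13

Max flow: 13

Flow assignment:
  0 → 1: 13/14
  1 → 2: 13/18
  2 → 5: 13/17
  5 → 6: 13/13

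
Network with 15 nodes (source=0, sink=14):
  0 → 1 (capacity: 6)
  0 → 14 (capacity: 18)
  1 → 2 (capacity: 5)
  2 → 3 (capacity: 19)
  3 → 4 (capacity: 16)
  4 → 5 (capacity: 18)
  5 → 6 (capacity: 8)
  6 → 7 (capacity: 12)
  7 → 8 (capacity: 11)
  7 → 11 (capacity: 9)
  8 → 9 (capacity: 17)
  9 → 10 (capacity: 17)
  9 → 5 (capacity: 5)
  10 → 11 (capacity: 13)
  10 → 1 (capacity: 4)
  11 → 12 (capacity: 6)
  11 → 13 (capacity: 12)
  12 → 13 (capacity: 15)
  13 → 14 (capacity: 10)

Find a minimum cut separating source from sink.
Min cut value = 23, edges: (0,14), (1,2)

Min cut value: 23
Partition: S = [0, 1], T = [2, 3, 4, 5, 6, 7, 8, 9, 10, 11, 12, 13, 14]
Cut edges: (0,14), (1,2)

By max-flow min-cut theorem, max flow = min cut = 23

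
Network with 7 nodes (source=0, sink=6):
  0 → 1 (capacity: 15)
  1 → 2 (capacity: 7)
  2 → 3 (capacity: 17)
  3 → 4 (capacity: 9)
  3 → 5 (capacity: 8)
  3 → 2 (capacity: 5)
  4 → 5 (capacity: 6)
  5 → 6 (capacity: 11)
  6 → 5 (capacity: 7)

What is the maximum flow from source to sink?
Maximum flow = 7

Max flow: 7

Flow assignment:
  0 → 1: 7/15
  1 → 2: 7/7
  2 → 3: 7/17
  3 → 5: 7/8
  5 → 6: 7/11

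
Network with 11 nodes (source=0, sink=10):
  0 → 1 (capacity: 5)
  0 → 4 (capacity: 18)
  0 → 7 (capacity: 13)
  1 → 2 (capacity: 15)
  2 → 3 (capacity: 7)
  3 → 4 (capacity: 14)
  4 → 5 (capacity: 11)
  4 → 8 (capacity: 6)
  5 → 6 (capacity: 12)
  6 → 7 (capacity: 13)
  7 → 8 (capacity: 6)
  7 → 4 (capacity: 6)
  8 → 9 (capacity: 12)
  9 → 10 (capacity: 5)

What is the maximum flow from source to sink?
Maximum flow = 5

Max flow: 5

Flow assignment:
  0 → 4: 5/18
  4 → 5: 11/11
  5 → 6: 11/12
  6 → 7: 11/13
  7 → 8: 5/6
  7 → 4: 6/6
  8 → 9: 5/12
  9 → 10: 5/5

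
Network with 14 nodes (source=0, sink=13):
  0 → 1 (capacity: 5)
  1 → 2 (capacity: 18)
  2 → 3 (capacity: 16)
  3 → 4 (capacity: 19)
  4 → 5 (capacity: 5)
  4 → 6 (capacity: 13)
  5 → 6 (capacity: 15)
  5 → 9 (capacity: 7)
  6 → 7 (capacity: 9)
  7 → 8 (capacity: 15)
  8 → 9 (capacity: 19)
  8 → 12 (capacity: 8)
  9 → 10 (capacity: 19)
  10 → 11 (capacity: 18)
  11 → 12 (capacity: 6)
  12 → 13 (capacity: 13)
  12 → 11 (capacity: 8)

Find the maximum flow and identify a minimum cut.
Max flow = 5, Min cut edges: (0,1)

Maximum flow: 5
Minimum cut: (0,1)
Partition: S = [0], T = [1, 2, 3, 4, 5, 6, 7, 8, 9, 10, 11, 12, 13]

Max-flow min-cut theorem verified: both equal 5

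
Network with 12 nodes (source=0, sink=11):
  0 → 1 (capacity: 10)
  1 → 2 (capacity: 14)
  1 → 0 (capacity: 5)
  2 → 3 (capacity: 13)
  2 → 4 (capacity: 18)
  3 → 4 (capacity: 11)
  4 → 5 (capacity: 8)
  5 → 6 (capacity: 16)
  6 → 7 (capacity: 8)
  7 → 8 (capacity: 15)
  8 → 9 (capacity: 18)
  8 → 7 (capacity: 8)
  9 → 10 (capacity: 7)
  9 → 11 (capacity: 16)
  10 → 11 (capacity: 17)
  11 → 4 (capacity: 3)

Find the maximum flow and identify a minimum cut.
Max flow = 8, Min cut edges: (6,7)

Maximum flow: 8
Minimum cut: (6,7)
Partition: S = [0, 1, 2, 3, 4, 5, 6], T = [7, 8, 9, 10, 11]

Max-flow min-cut theorem verified: both equal 8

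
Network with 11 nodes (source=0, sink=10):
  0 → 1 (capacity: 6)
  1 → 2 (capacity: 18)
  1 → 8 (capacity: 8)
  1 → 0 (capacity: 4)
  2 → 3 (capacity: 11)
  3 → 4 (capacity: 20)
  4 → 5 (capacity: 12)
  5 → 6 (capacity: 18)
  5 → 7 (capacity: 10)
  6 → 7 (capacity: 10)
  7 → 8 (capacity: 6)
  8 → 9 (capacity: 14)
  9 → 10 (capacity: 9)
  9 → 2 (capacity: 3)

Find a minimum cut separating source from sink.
Min cut value = 6, edges: (0,1)

Min cut value: 6
Partition: S = [0], T = [1, 2, 3, 4, 5, 6, 7, 8, 9, 10]
Cut edges: (0,1)

By max-flow min-cut theorem, max flow = min cut = 6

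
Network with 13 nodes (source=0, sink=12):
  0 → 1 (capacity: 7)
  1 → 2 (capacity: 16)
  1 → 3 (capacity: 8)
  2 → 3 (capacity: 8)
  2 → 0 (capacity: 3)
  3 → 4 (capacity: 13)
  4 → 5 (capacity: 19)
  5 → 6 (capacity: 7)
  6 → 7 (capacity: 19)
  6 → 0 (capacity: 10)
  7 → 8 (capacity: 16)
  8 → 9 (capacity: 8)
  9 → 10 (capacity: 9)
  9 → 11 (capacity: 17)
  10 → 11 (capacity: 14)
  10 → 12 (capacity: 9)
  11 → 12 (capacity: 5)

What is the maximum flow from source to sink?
Maximum flow = 7

Max flow: 7

Flow assignment:
  0 → 1: 7/7
  1 → 3: 7/8
  3 → 4: 7/13
  4 → 5: 7/19
  5 → 6: 7/7
  6 → 7: 7/19
  7 → 8: 7/16
  8 → 9: 7/8
  9 → 10: 7/9
  10 → 12: 7/9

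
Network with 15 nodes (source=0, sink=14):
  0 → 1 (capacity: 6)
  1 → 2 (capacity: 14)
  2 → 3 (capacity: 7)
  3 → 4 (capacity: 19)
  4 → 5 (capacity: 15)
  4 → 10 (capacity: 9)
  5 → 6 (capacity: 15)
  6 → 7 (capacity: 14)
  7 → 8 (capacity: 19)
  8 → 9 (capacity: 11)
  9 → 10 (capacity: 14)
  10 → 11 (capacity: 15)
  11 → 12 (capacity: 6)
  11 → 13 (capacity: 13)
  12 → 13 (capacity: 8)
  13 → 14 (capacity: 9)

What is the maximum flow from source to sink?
Maximum flow = 6

Max flow: 6

Flow assignment:
  0 → 1: 6/6
  1 → 2: 6/14
  2 → 3: 6/7
  3 → 4: 6/19
  4 → 10: 6/9
  10 → 11: 6/15
  11 → 13: 6/13
  13 → 14: 6/9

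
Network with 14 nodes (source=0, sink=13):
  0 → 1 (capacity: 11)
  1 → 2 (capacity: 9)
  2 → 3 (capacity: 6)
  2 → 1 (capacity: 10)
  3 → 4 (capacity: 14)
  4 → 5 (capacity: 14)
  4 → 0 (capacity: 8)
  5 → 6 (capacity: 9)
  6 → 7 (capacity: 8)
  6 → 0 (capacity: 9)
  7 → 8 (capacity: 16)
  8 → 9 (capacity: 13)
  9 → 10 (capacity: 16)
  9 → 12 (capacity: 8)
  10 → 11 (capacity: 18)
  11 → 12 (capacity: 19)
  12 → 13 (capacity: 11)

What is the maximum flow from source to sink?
Maximum flow = 6

Max flow: 6

Flow assignment:
  0 → 1: 6/11
  1 → 2: 6/9
  2 → 3: 6/6
  3 → 4: 6/14
  4 → 5: 6/14
  5 → 6: 6/9
  6 → 7: 6/8
  7 → 8: 6/16
  8 → 9: 6/13
  9 → 12: 6/8
  12 → 13: 6/11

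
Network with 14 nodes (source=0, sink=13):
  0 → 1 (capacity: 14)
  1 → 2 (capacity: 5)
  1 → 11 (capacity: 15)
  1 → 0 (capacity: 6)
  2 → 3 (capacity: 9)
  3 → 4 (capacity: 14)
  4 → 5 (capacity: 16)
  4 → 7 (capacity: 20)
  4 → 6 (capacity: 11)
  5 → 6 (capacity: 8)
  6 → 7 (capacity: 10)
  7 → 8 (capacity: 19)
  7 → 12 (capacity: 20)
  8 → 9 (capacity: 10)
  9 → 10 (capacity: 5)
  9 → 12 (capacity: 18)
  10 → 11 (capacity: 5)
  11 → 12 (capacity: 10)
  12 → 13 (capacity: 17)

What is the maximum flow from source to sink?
Maximum flow = 14

Max flow: 14

Flow assignment:
  0 → 1: 14/14
  1 → 2: 4/5
  1 → 11: 10/15
  2 → 3: 4/9
  3 → 4: 4/14
  4 → 7: 4/20
  7 → 12: 4/20
  11 → 12: 10/10
  12 → 13: 14/17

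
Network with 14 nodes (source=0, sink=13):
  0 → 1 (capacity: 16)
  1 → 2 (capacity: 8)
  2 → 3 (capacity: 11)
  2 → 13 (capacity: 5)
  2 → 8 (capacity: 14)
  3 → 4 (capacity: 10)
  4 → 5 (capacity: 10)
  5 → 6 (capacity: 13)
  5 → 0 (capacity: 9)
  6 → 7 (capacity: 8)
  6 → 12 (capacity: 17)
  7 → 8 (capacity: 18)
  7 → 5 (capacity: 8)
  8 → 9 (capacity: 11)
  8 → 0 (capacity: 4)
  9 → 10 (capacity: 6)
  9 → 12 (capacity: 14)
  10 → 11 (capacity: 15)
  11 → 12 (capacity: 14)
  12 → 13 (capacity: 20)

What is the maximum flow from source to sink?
Maximum flow = 8

Max flow: 8

Flow assignment:
  0 → 1: 8/16
  1 → 2: 8/8
  2 → 13: 5/5
  2 → 8: 3/14
  8 → 9: 3/11
  9 → 12: 3/14
  12 → 13: 3/20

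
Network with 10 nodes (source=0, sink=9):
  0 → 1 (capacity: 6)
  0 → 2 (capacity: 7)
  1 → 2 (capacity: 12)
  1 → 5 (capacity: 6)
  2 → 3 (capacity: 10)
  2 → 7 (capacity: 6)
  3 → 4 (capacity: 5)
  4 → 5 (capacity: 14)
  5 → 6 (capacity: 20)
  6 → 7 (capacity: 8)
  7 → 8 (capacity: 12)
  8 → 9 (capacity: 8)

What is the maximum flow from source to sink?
Maximum flow = 8

Max flow: 8

Flow assignment:
  0 → 1: 6/6
  0 → 2: 2/7
  1 → 5: 6/6
  2 → 3: 1/10
  2 → 7: 1/6
  3 → 4: 1/5
  4 → 5: 1/14
  5 → 6: 7/20
  6 → 7: 7/8
  7 → 8: 8/12
  8 → 9: 8/8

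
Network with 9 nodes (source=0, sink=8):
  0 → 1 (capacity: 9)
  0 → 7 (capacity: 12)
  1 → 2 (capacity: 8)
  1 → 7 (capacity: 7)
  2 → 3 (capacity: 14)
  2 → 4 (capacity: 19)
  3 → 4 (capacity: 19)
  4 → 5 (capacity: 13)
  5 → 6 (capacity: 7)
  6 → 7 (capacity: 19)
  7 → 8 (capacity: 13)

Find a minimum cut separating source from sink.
Min cut value = 13, edges: (7,8)

Min cut value: 13
Partition: S = [0, 1, 2, 3, 4, 5, 6, 7], T = [8]
Cut edges: (7,8)

By max-flow min-cut theorem, max flow = min cut = 13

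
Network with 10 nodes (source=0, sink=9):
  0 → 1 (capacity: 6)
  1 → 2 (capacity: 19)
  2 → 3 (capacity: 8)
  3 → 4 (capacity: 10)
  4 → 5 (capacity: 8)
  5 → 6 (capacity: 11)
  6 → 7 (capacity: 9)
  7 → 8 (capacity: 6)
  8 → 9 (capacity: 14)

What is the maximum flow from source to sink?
Maximum flow = 6

Max flow: 6

Flow assignment:
  0 → 1: 6/6
  1 → 2: 6/19
  2 → 3: 6/8
  3 → 4: 6/10
  4 → 5: 6/8
  5 → 6: 6/11
  6 → 7: 6/9
  7 → 8: 6/6
  8 → 9: 6/14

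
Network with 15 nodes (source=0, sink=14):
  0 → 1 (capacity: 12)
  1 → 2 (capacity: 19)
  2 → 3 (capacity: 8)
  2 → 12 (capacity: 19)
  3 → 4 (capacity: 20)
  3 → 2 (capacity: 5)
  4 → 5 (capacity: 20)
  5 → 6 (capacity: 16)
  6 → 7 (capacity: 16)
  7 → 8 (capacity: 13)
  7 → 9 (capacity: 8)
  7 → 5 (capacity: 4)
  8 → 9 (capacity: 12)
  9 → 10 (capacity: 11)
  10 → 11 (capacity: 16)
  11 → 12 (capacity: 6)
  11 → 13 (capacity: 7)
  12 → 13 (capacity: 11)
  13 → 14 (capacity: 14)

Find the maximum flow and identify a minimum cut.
Max flow = 12, Min cut edges: (0,1)

Maximum flow: 12
Minimum cut: (0,1)
Partition: S = [0], T = [1, 2, 3, 4, 5, 6, 7, 8, 9, 10, 11, 12, 13, 14]

Max-flow min-cut theorem verified: both equal 12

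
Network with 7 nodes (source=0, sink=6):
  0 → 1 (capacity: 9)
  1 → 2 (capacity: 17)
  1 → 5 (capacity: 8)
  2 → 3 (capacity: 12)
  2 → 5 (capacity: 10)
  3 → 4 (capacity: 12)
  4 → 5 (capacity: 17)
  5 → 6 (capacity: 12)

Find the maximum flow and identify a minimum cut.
Max flow = 9, Min cut edges: (0,1)

Maximum flow: 9
Minimum cut: (0,1)
Partition: S = [0], T = [1, 2, 3, 4, 5, 6]

Max-flow min-cut theorem verified: both equal 9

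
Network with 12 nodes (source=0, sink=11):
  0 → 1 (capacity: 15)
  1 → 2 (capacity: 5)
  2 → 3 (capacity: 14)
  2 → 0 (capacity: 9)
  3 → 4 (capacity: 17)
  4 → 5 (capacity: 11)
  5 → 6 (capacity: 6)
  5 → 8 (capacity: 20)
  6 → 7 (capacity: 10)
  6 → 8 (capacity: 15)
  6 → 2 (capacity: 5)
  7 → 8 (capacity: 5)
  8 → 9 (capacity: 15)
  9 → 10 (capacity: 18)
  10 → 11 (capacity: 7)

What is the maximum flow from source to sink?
Maximum flow = 5

Max flow: 5

Flow assignment:
  0 → 1: 5/15
  1 → 2: 5/5
  2 → 3: 5/14
  3 → 4: 5/17
  4 → 5: 5/11
  5 → 8: 5/20
  8 → 9: 5/15
  9 → 10: 5/18
  10 → 11: 5/7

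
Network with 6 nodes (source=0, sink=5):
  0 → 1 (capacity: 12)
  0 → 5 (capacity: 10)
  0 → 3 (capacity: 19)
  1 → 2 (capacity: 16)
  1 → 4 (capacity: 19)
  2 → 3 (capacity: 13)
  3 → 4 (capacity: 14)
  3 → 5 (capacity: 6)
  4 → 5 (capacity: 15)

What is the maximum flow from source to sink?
Maximum flow = 31

Max flow: 31

Flow assignment:
  0 → 1: 2/12
  0 → 5: 10/10
  0 → 3: 19/19
  1 → 4: 2/19
  3 → 4: 13/14
  3 → 5: 6/6
  4 → 5: 15/15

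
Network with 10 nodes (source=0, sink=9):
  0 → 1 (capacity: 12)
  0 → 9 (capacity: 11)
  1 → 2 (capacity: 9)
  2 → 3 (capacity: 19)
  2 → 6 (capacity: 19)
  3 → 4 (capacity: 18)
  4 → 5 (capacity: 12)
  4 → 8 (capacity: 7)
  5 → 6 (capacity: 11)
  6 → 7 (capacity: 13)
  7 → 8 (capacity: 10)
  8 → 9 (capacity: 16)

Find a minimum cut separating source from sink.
Min cut value = 20, edges: (0,9), (1,2)

Min cut value: 20
Partition: S = [0, 1], T = [2, 3, 4, 5, 6, 7, 8, 9]
Cut edges: (0,9), (1,2)

By max-flow min-cut theorem, max flow = min cut = 20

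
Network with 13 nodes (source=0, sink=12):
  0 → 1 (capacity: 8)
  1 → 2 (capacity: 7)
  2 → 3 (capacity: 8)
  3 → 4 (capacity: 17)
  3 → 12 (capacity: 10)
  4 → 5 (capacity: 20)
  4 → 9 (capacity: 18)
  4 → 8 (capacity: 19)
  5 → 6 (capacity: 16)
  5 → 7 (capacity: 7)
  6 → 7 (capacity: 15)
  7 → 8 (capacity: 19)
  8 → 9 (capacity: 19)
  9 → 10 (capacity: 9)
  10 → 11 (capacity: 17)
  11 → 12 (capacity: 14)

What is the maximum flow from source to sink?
Maximum flow = 7

Max flow: 7

Flow assignment:
  0 → 1: 7/8
  1 → 2: 7/7
  2 → 3: 7/8
  3 → 12: 7/10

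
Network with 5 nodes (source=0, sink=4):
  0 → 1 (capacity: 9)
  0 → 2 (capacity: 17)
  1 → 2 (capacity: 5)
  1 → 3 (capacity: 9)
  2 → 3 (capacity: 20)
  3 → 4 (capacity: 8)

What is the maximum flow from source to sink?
Maximum flow = 8

Max flow: 8

Flow assignment:
  0 → 2: 8/17
  2 → 3: 8/20
  3 → 4: 8/8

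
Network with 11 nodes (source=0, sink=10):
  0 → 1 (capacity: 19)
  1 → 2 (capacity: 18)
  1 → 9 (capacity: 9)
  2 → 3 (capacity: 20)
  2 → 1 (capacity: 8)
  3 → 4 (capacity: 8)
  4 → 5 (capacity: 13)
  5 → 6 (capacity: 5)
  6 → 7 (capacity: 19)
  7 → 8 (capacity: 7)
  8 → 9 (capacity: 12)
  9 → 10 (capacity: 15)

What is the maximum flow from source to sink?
Maximum flow = 14

Max flow: 14

Flow assignment:
  0 → 1: 14/19
  1 → 2: 5/18
  1 → 9: 9/9
  2 → 3: 5/20
  3 → 4: 5/8
  4 → 5: 5/13
  5 → 6: 5/5
  6 → 7: 5/19
  7 → 8: 5/7
  8 → 9: 5/12
  9 → 10: 14/15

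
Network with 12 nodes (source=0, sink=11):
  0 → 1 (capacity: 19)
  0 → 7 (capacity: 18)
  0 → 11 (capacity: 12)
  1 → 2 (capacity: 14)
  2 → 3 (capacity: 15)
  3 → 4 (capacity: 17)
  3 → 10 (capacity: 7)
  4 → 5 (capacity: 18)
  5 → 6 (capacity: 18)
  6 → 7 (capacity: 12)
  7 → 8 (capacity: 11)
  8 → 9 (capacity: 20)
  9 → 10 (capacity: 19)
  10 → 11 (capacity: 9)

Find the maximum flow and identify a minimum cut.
Max flow = 21, Min cut edges: (0,11), (10,11)

Maximum flow: 21
Minimum cut: (0,11), (10,11)
Partition: S = [0, 1, 2, 3, 4, 5, 6, 7, 8, 9, 10], T = [11]

Max-flow min-cut theorem verified: both equal 21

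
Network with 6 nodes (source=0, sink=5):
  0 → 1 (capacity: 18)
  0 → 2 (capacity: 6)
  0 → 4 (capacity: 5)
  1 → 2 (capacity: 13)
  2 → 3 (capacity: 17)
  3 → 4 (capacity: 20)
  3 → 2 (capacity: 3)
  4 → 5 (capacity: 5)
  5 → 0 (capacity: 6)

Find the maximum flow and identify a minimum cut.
Max flow = 5, Min cut edges: (4,5)

Maximum flow: 5
Minimum cut: (4,5)
Partition: S = [0, 1, 2, 3, 4], T = [5]

Max-flow min-cut theorem verified: both equal 5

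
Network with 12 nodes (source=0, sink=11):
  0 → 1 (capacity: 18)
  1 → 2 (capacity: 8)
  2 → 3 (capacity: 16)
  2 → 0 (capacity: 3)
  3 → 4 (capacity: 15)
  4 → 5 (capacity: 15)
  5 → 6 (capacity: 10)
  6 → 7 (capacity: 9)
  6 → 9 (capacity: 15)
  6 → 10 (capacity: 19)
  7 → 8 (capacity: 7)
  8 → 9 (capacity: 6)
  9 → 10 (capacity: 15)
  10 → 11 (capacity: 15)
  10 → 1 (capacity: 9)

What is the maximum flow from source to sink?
Maximum flow = 8

Max flow: 8

Flow assignment:
  0 → 1: 8/18
  1 → 2: 8/8
  2 → 3: 8/16
  3 → 4: 8/15
  4 → 5: 8/15
  5 → 6: 8/10
  6 → 10: 8/19
  10 → 11: 8/15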